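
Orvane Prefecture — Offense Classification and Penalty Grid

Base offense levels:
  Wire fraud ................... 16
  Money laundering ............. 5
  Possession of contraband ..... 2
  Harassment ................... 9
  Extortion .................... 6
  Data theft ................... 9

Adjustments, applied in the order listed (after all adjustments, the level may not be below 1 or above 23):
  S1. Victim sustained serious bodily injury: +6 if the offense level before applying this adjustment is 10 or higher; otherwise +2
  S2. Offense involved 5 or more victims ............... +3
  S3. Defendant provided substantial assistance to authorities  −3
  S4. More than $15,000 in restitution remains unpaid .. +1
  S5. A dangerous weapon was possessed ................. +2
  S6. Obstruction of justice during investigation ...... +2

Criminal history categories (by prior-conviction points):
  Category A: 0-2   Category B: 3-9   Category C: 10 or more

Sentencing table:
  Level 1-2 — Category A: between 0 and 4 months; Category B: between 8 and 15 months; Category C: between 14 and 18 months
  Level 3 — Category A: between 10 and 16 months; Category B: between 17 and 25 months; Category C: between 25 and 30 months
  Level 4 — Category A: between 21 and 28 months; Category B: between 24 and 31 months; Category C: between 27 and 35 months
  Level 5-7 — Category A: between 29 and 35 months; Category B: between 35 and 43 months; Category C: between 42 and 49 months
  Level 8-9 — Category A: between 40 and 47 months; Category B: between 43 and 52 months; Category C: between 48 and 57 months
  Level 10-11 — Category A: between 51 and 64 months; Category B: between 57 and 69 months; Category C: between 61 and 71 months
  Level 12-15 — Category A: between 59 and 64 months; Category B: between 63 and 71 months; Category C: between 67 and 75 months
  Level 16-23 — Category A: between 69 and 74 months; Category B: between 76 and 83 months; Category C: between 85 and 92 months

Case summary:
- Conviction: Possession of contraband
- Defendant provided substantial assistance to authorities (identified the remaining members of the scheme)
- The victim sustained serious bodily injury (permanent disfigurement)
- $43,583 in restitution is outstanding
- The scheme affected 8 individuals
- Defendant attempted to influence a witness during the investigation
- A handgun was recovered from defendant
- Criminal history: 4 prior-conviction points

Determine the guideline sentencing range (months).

43-52 months

Base offense level for possession of contraband: 2.
S1 applies (level before this adjustment is 2 < 10, so +2): 2 + 2 = 4.
S2 applies: 4 + 3 = 7.
S3 applies: 7 − 3 = 4.
S4 applies: 4 + 1 = 5.
S5 applies: 5 + 2 = 7.
S6 applies: 7 + 2 = 9.
Final offense level: 9.
Criminal history: 4 prior points → Category B (3-9).
Level 9 falls in the 8-9 band.
Grid: Level 8-9 × Category B = 43-52 months.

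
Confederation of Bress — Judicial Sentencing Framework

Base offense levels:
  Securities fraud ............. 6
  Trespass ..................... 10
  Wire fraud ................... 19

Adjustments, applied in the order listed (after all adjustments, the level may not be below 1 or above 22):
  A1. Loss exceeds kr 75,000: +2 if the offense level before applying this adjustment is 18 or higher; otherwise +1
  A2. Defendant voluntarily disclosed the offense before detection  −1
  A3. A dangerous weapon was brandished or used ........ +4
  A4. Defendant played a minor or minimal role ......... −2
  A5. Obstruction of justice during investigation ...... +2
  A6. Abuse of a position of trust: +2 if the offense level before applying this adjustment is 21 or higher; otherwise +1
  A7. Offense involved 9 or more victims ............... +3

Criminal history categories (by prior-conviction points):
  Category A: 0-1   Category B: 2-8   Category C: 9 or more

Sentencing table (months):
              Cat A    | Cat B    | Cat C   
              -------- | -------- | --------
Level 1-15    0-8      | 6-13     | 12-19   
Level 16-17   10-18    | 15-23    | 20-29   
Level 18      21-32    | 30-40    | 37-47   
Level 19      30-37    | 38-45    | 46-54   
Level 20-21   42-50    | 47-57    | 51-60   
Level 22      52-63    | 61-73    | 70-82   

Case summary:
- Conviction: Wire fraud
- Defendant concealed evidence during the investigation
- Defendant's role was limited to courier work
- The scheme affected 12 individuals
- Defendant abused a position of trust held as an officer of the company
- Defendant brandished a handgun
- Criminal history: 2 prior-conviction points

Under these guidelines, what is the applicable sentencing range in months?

61-73 months

Base offense level for wire fraud: 19.
A1 does not apply.
A3 applies: 19 + 4 = 23.
A4 applies: 23 − 2 = 21.
A5 applies: 21 + 2 = 23.
A6 applies (level before this adjustment is 23 ≥ 21, so +2): 23 + 2 = 25.
A7 applies: 25 + 3 = 28.
Level 28 exceeds the maximum of 22; capped at 22.
Final offense level: 22.
Criminal history: 2 prior points → Category B (2-8).
Level 22 falls in the 22 band.
Grid: Level 22 × Category B = 61-73 months.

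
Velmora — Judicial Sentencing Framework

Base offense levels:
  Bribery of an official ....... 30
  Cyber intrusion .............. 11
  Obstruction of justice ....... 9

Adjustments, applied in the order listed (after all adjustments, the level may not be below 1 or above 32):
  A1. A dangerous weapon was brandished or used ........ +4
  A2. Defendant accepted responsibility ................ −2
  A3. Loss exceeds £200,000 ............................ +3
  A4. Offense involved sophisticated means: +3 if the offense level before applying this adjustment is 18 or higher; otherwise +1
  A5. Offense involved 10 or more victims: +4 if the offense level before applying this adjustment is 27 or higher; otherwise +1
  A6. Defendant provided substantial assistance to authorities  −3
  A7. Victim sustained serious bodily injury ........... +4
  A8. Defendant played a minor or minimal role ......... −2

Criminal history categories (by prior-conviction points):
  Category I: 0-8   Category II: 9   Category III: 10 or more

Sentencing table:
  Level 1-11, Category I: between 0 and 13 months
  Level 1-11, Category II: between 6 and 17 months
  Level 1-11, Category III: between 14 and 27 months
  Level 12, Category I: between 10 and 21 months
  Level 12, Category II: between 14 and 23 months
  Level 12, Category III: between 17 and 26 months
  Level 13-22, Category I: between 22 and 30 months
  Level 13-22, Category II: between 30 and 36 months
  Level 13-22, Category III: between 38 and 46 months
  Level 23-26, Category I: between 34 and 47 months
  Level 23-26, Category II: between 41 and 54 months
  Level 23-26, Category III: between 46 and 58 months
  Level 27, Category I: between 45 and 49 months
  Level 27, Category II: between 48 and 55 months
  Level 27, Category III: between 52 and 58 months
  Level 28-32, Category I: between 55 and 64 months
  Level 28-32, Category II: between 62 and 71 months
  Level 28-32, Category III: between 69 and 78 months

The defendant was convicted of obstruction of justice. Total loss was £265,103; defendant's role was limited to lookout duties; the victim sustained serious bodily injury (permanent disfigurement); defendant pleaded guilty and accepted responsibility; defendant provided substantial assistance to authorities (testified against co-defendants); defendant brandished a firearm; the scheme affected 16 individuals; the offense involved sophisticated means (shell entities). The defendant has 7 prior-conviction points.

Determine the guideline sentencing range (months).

Base offense level for obstruction of justice: 9.
A1 applies: 9 + 4 = 13.
A2 applies: 13 − 2 = 11.
A3 applies: 11 + 3 = 14.
A4 applies (level before this adjustment is 14 < 18, so +1): 14 + 1 = 15.
A5 applies (level before this adjustment is 15 < 27, so +1): 15 + 1 = 16.
A6 applies: 16 − 3 = 13.
A7 applies: 13 + 4 = 17.
A8 applies: 17 − 2 = 15.
Final offense level: 15.
Criminal history: 7 prior points → Category I (0-8).
Level 15 falls in the 13-22 band.
Grid: Level 13-22 × Category I = 22-30 months.

22-30 months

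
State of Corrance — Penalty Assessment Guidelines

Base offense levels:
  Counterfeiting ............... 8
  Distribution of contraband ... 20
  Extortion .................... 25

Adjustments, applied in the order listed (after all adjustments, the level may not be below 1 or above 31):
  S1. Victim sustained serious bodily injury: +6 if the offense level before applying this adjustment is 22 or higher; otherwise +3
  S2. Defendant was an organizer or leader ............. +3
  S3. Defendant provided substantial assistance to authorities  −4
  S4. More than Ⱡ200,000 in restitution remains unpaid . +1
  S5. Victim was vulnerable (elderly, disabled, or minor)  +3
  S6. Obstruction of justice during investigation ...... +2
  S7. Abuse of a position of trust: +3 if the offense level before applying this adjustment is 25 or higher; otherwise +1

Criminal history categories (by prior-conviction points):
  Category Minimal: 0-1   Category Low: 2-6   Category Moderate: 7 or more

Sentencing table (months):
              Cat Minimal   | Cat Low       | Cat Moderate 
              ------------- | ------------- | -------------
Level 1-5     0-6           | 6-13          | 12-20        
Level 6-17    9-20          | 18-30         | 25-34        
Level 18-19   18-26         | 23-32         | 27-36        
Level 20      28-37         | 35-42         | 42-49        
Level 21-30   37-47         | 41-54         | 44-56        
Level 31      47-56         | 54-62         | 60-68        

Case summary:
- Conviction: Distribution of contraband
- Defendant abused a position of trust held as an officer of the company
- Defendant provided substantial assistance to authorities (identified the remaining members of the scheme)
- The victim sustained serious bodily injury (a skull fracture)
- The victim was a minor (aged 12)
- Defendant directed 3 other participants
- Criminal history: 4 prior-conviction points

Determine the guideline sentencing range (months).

41-54 months

Base offense level for distribution of contraband: 20.
S1 applies (level before this adjustment is 20 < 22, so +3): 20 + 3 = 23.
S2 applies: 23 + 3 = 26.
S3 applies: 26 − 4 = 22.
S5 applies: 22 + 3 = 25.
S6 does not apply.
S7 applies (level before this adjustment is 25 ≥ 25, so +3): 25 + 3 = 28.
Final offense level: 28.
Criminal history: 4 prior points → Category Low (2-6).
Level 28 falls in the 21-30 band.
Grid: Level 21-30 × Category Low = 41-54 months.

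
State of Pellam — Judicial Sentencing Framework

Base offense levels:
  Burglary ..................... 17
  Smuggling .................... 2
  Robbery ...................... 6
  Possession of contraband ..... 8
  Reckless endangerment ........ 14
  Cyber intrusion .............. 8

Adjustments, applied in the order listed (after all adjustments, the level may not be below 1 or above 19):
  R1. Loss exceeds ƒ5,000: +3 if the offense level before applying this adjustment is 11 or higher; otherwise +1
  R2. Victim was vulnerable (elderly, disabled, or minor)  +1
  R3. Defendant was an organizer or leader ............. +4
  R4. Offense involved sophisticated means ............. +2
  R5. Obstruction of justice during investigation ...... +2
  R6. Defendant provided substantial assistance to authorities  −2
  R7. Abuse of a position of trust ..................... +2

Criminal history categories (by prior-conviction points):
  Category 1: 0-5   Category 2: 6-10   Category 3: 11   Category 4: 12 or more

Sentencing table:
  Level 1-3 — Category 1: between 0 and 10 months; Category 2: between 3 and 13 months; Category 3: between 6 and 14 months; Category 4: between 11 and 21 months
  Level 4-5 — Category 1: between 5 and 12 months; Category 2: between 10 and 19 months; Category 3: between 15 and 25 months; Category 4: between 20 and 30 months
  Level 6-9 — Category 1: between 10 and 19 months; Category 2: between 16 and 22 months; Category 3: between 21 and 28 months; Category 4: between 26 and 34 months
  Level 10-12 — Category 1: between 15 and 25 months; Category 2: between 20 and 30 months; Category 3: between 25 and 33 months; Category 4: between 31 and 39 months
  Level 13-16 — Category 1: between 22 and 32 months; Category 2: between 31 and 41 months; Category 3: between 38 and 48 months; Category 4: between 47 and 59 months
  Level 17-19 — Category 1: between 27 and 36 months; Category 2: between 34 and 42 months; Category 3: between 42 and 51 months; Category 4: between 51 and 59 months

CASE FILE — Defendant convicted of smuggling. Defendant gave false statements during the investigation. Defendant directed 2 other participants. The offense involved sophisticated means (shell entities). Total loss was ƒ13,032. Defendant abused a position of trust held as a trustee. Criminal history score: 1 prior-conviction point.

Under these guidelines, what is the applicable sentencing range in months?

Base offense level for smuggling: 2.
R1 applies (level before this adjustment is 2 < 11, so +1): 2 + 1 = 3.
R2 does not apply.
R3 applies: 3 + 4 = 7.
R4 applies: 7 + 2 = 9.
R5 applies: 9 + 2 = 11.
R7 applies: 11 + 2 = 13.
Final offense level: 13.
Criminal history: 1 prior point → Category 1 (0-5).
Level 13 falls in the 13-16 band.
Grid: Level 13-16 × Category 1 = 22-32 months.

22-32 months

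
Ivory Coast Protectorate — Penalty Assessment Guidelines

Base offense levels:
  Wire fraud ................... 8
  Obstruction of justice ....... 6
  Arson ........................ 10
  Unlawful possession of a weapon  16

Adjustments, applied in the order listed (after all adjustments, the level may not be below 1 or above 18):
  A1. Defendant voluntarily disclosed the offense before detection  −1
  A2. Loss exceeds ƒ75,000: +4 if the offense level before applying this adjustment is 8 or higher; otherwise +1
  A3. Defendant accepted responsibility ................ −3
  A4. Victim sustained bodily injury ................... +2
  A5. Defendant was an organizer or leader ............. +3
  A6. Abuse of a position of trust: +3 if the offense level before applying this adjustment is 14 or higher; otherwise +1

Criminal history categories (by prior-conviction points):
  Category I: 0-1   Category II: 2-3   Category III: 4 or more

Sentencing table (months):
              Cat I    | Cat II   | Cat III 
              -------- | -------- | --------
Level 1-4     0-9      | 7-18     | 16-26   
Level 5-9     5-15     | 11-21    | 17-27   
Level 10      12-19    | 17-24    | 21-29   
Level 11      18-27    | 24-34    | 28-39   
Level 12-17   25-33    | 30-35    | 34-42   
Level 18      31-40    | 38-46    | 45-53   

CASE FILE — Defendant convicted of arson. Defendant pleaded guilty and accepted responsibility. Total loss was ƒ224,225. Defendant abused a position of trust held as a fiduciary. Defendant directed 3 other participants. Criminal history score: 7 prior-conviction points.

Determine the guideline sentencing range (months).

34-42 months

Base offense level for arson: 10.
A1 does not apply.
A2 applies (level before this adjustment is 10 ≥ 8, so +4): 10 + 4 = 14.
A3 applies: 14 − 3 = 11.
A5 applies: 11 + 3 = 14.
A6 applies (level before this adjustment is 14 ≥ 14, so +3): 14 + 3 = 17.
Final offense level: 17.
Criminal history: 7 prior points → Category III (4+).
Level 17 falls in the 12-17 band.
Grid: Level 12-17 × Category III = 34-42 months.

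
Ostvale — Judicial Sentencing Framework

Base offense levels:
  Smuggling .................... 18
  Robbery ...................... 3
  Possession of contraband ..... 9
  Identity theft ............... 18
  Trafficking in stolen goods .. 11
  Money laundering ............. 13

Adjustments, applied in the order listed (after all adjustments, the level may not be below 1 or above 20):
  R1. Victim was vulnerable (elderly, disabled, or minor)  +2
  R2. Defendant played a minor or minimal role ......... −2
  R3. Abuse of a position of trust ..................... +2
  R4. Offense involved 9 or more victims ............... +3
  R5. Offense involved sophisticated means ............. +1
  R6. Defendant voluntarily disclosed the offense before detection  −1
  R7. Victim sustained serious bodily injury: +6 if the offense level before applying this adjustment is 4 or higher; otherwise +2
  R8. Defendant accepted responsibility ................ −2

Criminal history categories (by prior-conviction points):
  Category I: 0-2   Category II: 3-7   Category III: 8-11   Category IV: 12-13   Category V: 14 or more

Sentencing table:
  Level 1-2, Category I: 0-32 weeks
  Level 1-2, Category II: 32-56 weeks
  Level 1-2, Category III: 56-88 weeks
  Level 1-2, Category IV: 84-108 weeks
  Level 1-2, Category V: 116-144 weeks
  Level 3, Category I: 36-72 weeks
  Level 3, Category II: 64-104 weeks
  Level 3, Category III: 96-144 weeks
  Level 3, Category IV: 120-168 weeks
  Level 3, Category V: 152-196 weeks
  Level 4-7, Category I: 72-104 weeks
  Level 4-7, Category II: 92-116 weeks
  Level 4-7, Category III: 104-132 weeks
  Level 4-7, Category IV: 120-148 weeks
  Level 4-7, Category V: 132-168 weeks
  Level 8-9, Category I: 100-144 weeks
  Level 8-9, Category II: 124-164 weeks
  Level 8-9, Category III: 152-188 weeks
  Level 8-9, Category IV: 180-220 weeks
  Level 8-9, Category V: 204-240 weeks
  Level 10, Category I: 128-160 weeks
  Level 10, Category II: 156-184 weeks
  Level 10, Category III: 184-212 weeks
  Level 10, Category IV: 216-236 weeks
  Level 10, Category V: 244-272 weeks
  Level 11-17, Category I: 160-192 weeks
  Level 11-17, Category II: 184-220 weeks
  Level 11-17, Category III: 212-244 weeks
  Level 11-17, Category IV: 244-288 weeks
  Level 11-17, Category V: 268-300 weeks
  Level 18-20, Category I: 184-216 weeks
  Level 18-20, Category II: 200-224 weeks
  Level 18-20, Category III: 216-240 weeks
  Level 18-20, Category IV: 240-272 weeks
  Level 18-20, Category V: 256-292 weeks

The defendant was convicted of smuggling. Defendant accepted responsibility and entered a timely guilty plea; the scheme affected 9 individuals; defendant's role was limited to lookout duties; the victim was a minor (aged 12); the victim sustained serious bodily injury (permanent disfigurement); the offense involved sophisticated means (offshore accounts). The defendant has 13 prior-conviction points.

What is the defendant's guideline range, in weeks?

Base offense level for smuggling: 18.
R1 applies: 18 + 2 = 20.
R2 applies: 20 − 2 = 18.
R4 applies: 18 + 3 = 21.
R5 applies: 21 + 1 = 22.
R6 does not apply.
R7 applies (level before this adjustment is 22 ≥ 4, so +6): 22 + 6 = 28.
R8 applies: 28 − 2 = 26.
Level 26 exceeds the maximum of 20; capped at 20.
Final offense level: 20.
Criminal history: 13 prior points → Category IV (12-13).
Level 20 falls in the 18-20 band.
Grid: Level 18-20 × Category IV = 240-272 weeks.

240-272 weeks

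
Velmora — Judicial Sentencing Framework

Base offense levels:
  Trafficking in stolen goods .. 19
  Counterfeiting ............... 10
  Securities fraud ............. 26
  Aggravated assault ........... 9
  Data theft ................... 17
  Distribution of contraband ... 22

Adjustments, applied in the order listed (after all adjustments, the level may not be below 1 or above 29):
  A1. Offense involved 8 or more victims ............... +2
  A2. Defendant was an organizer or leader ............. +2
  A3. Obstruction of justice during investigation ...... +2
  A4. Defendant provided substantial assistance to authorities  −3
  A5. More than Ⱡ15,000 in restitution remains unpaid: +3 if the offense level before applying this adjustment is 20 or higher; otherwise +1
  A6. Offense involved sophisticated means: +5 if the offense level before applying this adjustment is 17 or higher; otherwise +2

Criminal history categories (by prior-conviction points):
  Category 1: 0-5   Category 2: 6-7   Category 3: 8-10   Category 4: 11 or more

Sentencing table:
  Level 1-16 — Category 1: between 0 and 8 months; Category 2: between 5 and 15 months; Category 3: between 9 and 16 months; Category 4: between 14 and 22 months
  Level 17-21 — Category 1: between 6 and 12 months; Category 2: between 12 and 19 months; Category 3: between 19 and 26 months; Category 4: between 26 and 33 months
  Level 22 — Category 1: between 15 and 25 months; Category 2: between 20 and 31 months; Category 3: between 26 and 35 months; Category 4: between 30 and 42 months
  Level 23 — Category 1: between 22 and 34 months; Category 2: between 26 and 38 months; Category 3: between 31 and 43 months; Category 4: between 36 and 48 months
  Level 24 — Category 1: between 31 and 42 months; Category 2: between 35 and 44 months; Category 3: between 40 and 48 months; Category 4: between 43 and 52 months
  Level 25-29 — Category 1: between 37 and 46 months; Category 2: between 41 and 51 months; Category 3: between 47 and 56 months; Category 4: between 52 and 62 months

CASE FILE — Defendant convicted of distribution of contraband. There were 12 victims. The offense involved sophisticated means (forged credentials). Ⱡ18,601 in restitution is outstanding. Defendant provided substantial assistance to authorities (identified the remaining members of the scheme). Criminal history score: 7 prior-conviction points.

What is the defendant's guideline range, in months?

Base offense level for distribution of contraband: 22.
A1 applies: 22 + 2 = 24.
A2 does not apply.
A3 does not apply.
A4 applies: 24 − 3 = 21.
A5 applies (level before this adjustment is 21 ≥ 20, so +3): 21 + 3 = 24.
A6 applies (level before this adjustment is 24 ≥ 17, so +5): 24 + 5 = 29.
Final offense level: 29.
Criminal history: 7 prior points → Category 2 (6-7).
Level 29 falls in the 25-29 band.
Grid: Level 25-29 × Category 2 = 41-51 months.

41-51 months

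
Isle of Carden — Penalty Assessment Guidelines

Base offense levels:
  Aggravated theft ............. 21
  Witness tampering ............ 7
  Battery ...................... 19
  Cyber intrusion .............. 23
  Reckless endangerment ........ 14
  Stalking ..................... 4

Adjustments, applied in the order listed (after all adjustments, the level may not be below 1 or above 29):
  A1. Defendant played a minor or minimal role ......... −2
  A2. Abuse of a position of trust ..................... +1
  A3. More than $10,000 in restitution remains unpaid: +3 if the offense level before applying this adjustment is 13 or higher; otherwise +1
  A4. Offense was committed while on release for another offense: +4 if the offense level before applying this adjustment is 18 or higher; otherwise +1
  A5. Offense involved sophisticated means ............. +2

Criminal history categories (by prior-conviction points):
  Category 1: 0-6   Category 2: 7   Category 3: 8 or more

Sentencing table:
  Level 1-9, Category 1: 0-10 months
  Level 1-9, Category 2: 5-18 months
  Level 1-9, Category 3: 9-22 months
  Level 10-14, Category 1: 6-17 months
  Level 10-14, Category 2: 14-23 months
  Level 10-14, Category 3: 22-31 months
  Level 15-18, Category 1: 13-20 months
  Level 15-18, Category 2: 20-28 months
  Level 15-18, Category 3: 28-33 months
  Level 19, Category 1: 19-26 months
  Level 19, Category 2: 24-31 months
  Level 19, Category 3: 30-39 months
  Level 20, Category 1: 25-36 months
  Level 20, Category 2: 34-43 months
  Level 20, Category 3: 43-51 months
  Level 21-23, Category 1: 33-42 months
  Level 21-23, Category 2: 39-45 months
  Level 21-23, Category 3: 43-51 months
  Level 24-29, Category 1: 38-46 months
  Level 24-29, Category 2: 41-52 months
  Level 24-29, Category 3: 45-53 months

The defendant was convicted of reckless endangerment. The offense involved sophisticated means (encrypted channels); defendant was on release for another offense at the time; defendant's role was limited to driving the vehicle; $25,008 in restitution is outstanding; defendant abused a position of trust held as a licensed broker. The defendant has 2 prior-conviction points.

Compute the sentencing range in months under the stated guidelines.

19-26 months

Base offense level for reckless endangerment: 14.
A1 applies: 14 − 2 = 12.
A2 applies: 12 + 1 = 13.
A3 applies (level before this adjustment is 13 ≥ 13, so +3): 13 + 3 = 16.
A4 applies (level before this adjustment is 16 < 18, so +1): 16 + 1 = 17.
A5 applies: 17 + 2 = 19.
Final offense level: 19.
Criminal history: 2 prior points → Category 1 (0-6).
Level 19 falls in the 19 band.
Grid: Level 19 × Category 1 = 19-26 months.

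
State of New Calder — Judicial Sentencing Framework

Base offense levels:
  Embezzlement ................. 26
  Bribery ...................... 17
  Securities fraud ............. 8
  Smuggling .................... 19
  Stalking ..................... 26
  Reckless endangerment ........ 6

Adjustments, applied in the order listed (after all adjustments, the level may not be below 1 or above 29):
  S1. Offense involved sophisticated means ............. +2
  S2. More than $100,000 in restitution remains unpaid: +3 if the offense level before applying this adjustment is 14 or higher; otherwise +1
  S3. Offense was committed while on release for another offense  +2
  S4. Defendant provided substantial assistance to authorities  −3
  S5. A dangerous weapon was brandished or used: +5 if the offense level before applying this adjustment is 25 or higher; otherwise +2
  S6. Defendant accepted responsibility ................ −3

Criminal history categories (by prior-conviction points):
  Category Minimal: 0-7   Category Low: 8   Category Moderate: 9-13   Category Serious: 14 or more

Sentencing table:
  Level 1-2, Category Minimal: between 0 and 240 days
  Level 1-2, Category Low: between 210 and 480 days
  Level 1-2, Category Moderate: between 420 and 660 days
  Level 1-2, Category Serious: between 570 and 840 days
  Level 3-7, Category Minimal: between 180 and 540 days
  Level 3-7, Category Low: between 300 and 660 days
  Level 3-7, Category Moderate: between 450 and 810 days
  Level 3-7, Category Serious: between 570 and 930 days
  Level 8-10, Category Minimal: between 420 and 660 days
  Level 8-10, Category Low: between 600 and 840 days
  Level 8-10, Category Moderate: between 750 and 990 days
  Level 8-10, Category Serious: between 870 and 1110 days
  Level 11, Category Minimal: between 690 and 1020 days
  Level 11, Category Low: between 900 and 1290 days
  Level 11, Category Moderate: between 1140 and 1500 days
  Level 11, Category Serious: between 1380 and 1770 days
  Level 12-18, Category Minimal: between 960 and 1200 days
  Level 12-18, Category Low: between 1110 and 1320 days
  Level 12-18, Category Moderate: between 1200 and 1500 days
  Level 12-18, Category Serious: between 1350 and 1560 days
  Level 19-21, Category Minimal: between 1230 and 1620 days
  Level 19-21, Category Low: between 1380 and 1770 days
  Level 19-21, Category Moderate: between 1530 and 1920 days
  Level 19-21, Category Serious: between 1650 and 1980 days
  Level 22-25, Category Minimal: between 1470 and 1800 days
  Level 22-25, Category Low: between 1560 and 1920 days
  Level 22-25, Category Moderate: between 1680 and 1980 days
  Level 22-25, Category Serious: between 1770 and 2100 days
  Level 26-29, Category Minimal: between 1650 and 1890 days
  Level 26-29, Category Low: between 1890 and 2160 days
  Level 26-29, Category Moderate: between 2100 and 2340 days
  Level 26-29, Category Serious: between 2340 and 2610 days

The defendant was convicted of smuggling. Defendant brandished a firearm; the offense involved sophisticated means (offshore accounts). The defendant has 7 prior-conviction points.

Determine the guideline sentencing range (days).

Base offense level for smuggling: 19.
S1 applies: 19 + 2 = 21.
S3 does not apply.
S4 does not apply.
S5 applies (level before this adjustment is 21 < 25, so +2): 21 + 2 = 23.
Final offense level: 23.
Criminal history: 7 prior points → Category Minimal (0-7).
Level 23 falls in the 22-25 band.
Grid: Level 22-25 × Category Minimal = 1470-1800 days.

1470-1800 days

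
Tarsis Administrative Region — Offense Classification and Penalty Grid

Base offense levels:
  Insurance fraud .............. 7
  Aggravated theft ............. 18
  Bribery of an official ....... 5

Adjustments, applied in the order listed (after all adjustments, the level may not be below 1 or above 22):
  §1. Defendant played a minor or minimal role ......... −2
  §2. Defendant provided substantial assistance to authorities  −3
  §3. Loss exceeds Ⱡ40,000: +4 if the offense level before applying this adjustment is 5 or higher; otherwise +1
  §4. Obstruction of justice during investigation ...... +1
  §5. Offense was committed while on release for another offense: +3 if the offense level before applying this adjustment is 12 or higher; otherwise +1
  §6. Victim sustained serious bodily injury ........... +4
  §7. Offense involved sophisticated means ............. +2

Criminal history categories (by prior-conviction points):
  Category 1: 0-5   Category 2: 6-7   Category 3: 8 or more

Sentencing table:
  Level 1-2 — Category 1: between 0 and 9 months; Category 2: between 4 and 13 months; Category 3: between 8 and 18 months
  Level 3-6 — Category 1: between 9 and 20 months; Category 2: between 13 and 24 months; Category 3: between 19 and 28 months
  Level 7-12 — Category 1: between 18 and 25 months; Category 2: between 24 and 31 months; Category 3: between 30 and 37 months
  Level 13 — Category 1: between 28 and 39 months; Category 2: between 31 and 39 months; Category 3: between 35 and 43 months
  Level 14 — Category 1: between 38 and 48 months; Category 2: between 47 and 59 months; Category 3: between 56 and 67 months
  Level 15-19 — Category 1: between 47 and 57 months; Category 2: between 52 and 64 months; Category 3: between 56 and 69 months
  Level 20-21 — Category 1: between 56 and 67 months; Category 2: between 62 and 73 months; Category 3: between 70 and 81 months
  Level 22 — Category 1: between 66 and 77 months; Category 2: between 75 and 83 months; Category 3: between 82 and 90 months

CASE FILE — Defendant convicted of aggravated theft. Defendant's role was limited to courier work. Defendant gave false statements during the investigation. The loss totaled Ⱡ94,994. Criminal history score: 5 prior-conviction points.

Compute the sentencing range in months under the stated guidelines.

Base offense level for aggravated theft: 18.
§1 applies: 18 − 2 = 16.
§2 does not apply.
§3 applies (level before this adjustment is 16 ≥ 5, so +4): 16 + 4 = 20.
§4 applies: 20 + 1 = 21.
§5 does not apply.
Final offense level: 21.
Criminal history: 5 prior points → Category 1 (0-5).
Level 21 falls in the 20-21 band.
Grid: Level 20-21 × Category 1 = 56-67 months.

56-67 months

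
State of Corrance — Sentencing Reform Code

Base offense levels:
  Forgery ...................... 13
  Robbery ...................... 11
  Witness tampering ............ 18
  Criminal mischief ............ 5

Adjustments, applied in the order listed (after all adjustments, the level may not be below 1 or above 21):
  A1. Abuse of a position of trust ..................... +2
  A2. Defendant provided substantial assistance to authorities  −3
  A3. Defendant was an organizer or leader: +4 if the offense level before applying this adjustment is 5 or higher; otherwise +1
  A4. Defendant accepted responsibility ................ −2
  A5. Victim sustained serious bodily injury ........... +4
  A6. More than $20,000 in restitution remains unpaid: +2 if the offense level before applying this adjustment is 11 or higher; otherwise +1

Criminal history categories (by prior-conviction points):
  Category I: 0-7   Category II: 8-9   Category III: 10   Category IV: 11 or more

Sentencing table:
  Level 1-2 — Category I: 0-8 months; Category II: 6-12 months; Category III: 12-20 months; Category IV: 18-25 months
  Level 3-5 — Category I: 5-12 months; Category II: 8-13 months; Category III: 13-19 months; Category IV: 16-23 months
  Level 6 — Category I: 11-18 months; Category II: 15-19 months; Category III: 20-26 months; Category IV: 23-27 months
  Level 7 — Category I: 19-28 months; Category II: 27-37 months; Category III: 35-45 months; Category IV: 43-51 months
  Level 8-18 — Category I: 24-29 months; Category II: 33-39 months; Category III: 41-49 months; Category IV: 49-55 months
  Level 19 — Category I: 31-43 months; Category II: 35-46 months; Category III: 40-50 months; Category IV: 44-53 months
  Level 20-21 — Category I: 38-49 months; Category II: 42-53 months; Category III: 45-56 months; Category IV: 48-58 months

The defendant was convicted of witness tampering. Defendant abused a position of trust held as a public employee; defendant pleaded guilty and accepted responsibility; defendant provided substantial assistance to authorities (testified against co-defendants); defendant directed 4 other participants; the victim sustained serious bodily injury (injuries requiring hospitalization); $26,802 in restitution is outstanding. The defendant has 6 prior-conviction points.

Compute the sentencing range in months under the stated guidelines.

Base offense level for witness tampering: 18.
A1 applies: 18 + 2 = 20.
A2 applies: 20 − 3 = 17.
A3 applies (level before this adjustment is 17 ≥ 5, so +4): 17 + 4 = 21.
A4 applies: 21 − 2 = 19.
A5 applies: 19 + 4 = 23.
A6 applies (level before this adjustment is 23 ≥ 11, so +2): 23 + 2 = 25.
Level 25 exceeds the maximum of 21; capped at 21.
Final offense level: 21.
Criminal history: 6 prior points → Category I (0-7).
Level 21 falls in the 20-21 band.
Grid: Level 20-21 × Category I = 38-49 months.

38-49 months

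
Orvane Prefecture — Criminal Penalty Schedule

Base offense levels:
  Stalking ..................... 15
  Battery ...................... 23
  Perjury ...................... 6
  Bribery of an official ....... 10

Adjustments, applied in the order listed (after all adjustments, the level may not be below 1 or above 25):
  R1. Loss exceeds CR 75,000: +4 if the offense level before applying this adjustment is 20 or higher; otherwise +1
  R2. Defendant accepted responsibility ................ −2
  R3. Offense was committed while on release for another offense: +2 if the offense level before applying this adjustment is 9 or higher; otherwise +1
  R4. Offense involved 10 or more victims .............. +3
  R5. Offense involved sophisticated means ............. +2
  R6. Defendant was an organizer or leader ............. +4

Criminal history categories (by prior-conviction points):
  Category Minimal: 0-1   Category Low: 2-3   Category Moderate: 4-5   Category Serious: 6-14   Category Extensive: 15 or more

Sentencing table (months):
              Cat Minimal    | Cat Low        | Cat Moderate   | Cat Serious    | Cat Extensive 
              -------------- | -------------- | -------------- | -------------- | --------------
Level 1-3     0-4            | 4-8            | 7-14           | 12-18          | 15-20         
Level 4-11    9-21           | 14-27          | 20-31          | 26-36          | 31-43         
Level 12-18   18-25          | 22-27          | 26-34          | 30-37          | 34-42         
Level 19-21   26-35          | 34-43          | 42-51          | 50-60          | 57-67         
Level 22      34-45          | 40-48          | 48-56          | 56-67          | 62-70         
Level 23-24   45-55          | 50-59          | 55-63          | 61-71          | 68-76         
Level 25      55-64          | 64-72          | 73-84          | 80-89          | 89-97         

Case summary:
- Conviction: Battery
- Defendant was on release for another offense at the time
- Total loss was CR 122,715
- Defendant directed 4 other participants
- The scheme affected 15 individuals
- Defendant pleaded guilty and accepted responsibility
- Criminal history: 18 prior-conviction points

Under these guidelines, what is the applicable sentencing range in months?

89-97 months

Base offense level for battery: 23.
R1 applies (level before this adjustment is 23 ≥ 20, so +4): 23 + 4 = 27.
R2 applies: 27 − 2 = 25.
R3 applies (level before this adjustment is 25 ≥ 9, so +2): 25 + 2 = 27.
R4 applies: 27 + 3 = 30.
R5 does not apply.
R6 applies: 30 + 4 = 34.
Level 34 exceeds the maximum of 25; capped at 25.
Final offense level: 25.
Criminal history: 18 prior points → Category Extensive (15+).
Level 25 falls in the 25 band.
Grid: Level 25 × Category Extensive = 89-97 months.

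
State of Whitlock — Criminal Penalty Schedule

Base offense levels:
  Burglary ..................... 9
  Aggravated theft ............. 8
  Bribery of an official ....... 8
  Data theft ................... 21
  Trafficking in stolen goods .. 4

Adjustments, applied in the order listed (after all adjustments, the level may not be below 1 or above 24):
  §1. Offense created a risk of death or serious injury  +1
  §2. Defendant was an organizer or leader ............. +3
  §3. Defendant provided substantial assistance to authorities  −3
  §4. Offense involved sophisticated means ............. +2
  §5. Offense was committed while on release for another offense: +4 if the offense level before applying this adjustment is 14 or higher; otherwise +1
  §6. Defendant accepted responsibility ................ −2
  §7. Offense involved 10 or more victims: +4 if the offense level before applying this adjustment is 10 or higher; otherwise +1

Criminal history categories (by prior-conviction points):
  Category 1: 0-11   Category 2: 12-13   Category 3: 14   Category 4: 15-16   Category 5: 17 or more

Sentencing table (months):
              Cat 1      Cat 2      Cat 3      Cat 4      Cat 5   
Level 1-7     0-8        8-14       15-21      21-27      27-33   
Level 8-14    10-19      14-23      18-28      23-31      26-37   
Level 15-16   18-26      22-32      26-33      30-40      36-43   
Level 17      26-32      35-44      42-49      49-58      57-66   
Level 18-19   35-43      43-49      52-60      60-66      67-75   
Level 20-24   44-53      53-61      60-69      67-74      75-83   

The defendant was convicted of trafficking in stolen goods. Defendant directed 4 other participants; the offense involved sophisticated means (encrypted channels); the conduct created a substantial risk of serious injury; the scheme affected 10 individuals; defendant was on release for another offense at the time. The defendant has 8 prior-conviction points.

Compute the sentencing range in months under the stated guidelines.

Base offense level for trafficking in stolen goods: 4.
§1 applies: 4 + 1 = 5.
§2 applies: 5 + 3 = 8.
§4 applies: 8 + 2 = 10.
§5 applies (level before this adjustment is 10 < 14, so +1): 10 + 1 = 11.
§6 does not apply.
§7 applies (level before this adjustment is 11 ≥ 10, so +4): 11 + 4 = 15.
Final offense level: 15.
Criminal history: 8 prior points → Category 1 (0-11).
Level 15 falls in the 15-16 band.
Grid: Level 15-16 × Category 1 = 18-26 months.

18-26 months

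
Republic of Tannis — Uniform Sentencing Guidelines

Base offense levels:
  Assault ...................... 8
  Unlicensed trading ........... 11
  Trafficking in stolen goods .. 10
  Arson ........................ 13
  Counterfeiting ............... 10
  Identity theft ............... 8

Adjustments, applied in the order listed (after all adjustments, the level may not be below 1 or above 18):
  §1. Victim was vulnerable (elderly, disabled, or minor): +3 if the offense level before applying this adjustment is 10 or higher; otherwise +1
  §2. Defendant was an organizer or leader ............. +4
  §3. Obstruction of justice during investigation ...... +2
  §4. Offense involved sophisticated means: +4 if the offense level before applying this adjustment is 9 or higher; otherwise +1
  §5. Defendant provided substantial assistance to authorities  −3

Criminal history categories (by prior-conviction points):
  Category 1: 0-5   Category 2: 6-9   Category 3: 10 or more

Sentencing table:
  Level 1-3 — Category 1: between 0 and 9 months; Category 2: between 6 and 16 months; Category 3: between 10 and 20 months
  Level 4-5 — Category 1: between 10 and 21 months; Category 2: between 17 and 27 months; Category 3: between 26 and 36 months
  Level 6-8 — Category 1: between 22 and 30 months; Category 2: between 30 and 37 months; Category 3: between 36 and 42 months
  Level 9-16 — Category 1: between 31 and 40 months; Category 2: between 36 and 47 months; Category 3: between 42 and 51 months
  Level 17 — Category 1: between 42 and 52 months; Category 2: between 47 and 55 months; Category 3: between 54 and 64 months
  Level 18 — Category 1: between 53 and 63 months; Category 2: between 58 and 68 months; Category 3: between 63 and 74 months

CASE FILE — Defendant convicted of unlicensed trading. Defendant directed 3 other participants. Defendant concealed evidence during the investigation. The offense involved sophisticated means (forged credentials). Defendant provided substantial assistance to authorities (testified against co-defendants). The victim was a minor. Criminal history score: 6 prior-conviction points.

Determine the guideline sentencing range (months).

Base offense level for unlicensed trading: 11.
§1 applies (level before this adjustment is 11 ≥ 10, so +3): 11 + 3 = 14.
§2 applies: 14 + 4 = 18.
§3 applies: 18 + 2 = 20.
§4 applies (level before this adjustment is 20 ≥ 9, so +4): 20 + 4 = 24.
§5 applies: 24 − 3 = 21.
Level 21 exceeds the maximum of 18; capped at 18.
Final offense level: 18.
Criminal history: 6 prior points → Category 2 (6-9).
Level 18 falls in the 18 band.
Grid: Level 18 × Category 2 = 58-68 months.

58-68 months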